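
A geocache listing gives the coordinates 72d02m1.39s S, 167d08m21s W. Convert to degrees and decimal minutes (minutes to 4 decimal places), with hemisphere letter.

φ: 2 + 1.39/60 = 2.023167′
λ: 8 + 21/60 = 8.350000′

72° 2.0232′ S, 167° 8.3500′ W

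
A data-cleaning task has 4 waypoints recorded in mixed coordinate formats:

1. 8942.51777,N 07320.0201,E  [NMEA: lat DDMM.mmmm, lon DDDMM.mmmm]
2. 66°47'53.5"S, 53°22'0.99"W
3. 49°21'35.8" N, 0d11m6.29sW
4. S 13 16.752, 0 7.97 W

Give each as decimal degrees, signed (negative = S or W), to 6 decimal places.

1. 89.708630, 73.333668
2. -66.798194, -53.366942
3. 49.359944, -0.185081
4. -13.279200, -0.132833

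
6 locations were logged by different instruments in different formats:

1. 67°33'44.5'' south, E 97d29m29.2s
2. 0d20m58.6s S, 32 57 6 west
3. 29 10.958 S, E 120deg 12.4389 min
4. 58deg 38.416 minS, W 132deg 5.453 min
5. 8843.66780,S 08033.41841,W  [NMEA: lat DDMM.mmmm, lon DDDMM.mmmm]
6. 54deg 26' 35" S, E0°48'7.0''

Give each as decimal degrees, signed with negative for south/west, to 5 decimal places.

1. -67.56236, 97.49144
2. -0.34961, -32.95167
3. -29.18263, 120.20732
4. -58.64027, -132.09088
5. -88.72780, -80.55697
6. -54.44306, 0.80194

Point 1:
  φ: 67 + 33/60 + 44.5/3600 = 67.562361
  S → negative
  Lon: 97° + 29/60 + 29.2/3600 = 97 + 0.483333 + 0.008111 = 97.491444
  E → positive
Point 2:
  Latitude: 20′ + 58.6″ = 20.97667′; 0 + 20.97667/60 = 0.349611
  S ⇒ negate
  λ: 57′ + 6″ = 57.10000′; 32 + 57.10000/60 = 32.951667
  W ⇒ negate
Point 3:
  φ: 29 + 10.958/60 = 29.182633
  S ⇒ negate
  Lon: 12.4389′ = 0.207315°; total 120.207315
  E ⇒ keep positive
Point 4:
  Lat: 58 + 38.416/60 = 58.640267
  hemisphere S, so the sign is −
  Lon: 5.453′ = 0.090883°; total 132.090883
  W ⇒ negate
Point 5:
  Lat: split at 2 digits → 88° and 43.6678′; 88 + 43.6678/60 = 88.727797
  S → negative
  Lon: split at 3 digits → 080° and 33.41841′; 80 + 33.41841/60 = 80.556974
  W → negative
Point 6:
  φ: 54° + 26/60 + 35/3600 = 54 + 0.433333 + 0.009722 = 54.443056
  S ⇒ negate
  λ: 48′ + 7″ = 48.11667′; 0 + 48.11667/60 = 0.801944
  E → positive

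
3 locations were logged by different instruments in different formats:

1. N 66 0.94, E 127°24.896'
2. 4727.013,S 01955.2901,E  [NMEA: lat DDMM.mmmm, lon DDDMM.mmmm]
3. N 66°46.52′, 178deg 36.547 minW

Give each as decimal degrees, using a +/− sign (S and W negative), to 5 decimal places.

Point 1:
  Latitude: 66 + 0.94/60 = 66.015667
  N ⇒ keep positive
  Lon: 24.896′ = 0.414933°; total 127.414933
  E → positive
Point 2:
  Latitude: degrees = first 2 digits = 47, minutes = 27.013; 47 + 27.013/60 = 47.450217
  S ⇒ negate
  λ: split at 3 digits → 019° and 55.2901′; 19 + 55.2901/60 = 19.921502
  E → positive
Point 3:
  φ: 46.52′ = 0.775333°; total 66.775333
  N ⇒ keep positive
  Longitude: 36.547′ = 0.609117°; total 178.609117
  W ⇒ negate

1. 66.01567, 127.41493
2. -47.45022, 19.92150
3. 66.77533, -178.60912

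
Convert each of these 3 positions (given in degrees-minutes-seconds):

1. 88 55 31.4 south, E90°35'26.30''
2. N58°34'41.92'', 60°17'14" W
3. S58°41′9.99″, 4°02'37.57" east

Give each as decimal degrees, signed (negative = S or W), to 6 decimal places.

Point 1:
  Lat: 55′ + 31.4″ = 55.52333′; 88 + 55.52333/60 = 88.9253889
  S → negative
  Lon: 35′ + 26.3″ = 35.43833′; 90 + 35.43833/60 = 90.5906389
  E → positive
Point 2:
  Lat: 58 + 34/60 + 41.92/3600 = 58.5783111
  N → positive
  λ: 17′ + 14″ = 17.23333′; 60 + 17.23333/60 = 60.2872222
  W ⇒ negate
Point 3:
  Lat: 58° + 41/60 + 9.99/3600 = 58 + 0.683333 + 0.002775 = 58.6861083
  S → negative
  Lon: 4° + 2/60 + 37.57/3600 = 4 + 0.033333 + 0.010436 = 4.0437694
  E → positive

1. -88.925389, 90.590639
2. 58.578311, -60.287222
3. -58.686108, 4.043769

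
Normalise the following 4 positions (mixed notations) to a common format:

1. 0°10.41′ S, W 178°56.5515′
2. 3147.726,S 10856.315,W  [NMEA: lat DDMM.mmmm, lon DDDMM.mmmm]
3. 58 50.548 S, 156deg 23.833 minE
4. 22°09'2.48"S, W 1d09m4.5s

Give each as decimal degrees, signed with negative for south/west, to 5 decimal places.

1. -0.17350, -178.94253
2. -31.79543, -108.93858
3. -58.84247, 156.39722
4. -22.15069, -1.15125

Point 1:
  Latitude: 0 + 10.41/60 = 0.173500
  hemisphere S, so the sign is −
  λ: 178 + 56.5515/60 = 178.942525
  hemisphere W, so the sign is −
Point 2:
  Latitude: degrees = first 2 digits = 31, minutes = 47.726; 31 + 47.726/60 = 31.795433
  S → negative
  Longitude: split at 3 digits → 108° and 56.315′; 108 + 56.315/60 = 108.938583
  W ⇒ negate
Point 3:
  Lat: 50.548′ = 0.842467°; total 58.842467
  S ⇒ negate
  Longitude: 156 + 23.833/60 = 156.397217
  E → positive
Point 4:
  Latitude: 22° + 9/60 + 2.48/3600 = 22 + 0.150000 + 0.000689 = 22.150689
  hemisphere S, so the sign is −
  Longitude: 1 + 9/60 + 4.5/3600 = 1.151250
  W → negative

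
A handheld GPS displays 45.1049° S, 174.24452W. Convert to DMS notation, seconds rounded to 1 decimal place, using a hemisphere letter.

45°06′17.6″ S, 174°14′40.3″ W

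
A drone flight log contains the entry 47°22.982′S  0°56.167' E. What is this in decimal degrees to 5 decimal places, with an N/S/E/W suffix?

47.38303° S, 0.93612° E

φ: 47 + 22.982/60 = 47.383033
Lon: 0 + 56.167/60 = 0.936117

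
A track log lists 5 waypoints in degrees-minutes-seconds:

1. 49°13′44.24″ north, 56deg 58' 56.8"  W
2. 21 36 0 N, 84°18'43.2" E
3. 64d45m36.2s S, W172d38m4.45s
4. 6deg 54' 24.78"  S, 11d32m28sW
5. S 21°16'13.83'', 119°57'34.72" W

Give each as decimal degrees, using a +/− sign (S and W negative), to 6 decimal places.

Point 1:
  φ: 13′ + 44.24″ = 13.73733′; 49 + 13.73733/60 = 49.2289556
  N ⇒ keep positive
  Lon: 56 + 58/60 + 56.8/3600 = 56.9824444
  hemisphere W, so the sign is −
Point 2:
  φ: 21 + 36/60 + 0/3600 = 21.6000000
  N → positive
  Lon: 18′ + 43.2″ = 18.72000′; 84 + 18.72000/60 = 84.3120000
  E → positive
Point 3:
  φ: 45′ + 36.2″ = 45.60333′; 64 + 45.60333/60 = 64.7600556
  S → negative
  Longitude: 172° + 38/60 + 4.45/3600 = 172 + 0.633333 + 0.001236 = 172.6345694
  hemisphere W, so the sign is −
Point 4:
  Lat: 54′ + 24.78″ = 54.41300′; 6 + 54.41300/60 = 6.9068833
  hemisphere S, so the sign is −
  Longitude: 32′ + 28″ = 32.46667′; 11 + 32.46667/60 = 11.5411111
  W ⇒ negate
Point 5:
  Lat: 16′ + 13.83″ = 16.23050′; 21 + 16.23050/60 = 21.2705083
  hemisphere S, so the sign is −
  Longitude: 57′ + 34.72″ = 57.57867′; 119 + 57.57867/60 = 119.9596444
  W ⇒ negate

1. 49.228956, -56.982444
2. 21.600000, 84.312000
3. -64.760056, -172.634569
4. -6.906883, -11.541111
5. -21.270508, -119.959644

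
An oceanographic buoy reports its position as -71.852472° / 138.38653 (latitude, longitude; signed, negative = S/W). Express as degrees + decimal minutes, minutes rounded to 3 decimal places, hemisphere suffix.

Latitude is negative → S; |value| = 71.852472
φ: minutes = (71.852472 − 71) × 60 = 51.14832
Longitude: fractional part 0.386530 → 23.19180 minutes

71° 51.148′ S, 138° 23.192′ E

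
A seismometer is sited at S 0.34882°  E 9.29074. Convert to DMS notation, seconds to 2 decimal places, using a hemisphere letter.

0°20′55.75″ S, 9°17′26.66″ E

φ: whole degrees 0; 20.92920′ → 20′ and 55.7520″
λ: 0.290740° → 17.44440′; 0.44440 × 60 = 26.6640″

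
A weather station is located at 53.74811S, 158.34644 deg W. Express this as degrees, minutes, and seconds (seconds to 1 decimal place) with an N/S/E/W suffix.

Lat: whole degrees 53; 44.88660′ → 44′ and 53.196″
Longitude: whole degrees 158; 20.78640′ → 20′ and 47.184″

53°44′53.2″ S, 158°20′47.2″ W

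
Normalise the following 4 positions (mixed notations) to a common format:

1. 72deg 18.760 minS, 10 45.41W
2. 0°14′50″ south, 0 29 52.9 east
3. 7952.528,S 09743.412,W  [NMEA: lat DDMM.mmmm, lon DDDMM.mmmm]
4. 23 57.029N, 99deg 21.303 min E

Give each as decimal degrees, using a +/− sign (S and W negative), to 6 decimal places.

Point 1:
  Latitude: 72 + 18.76/60 = 72.3126667
  S → negative
  Lon: 45.41′ = 0.756833°; total 10.7568333
  W ⇒ negate
Point 2:
  Latitude: 0° + 14/60 + 50/3600 = 0 + 0.233333 + 0.013889 = 0.2472222
  S → negative
  λ: 29′ + 52.9″ = 29.88167′; 0 + 29.88167/60 = 0.4980278
  E ⇒ keep positive
Point 3:
  Lat: split at 2 digits → 79° and 52.528′; 79 + 52.528/60 = 79.8754667
  hemisphere S, so the sign is −
  Lon: split at 3 digits → 097° and 43.412′; 97 + 43.412/60 = 97.7235333
  hemisphere W, so the sign is −
Point 4:
  Latitude: 57.029′ = 0.950483°; total 23.9504833
  N → positive
  λ: 21.303′ = 0.355050°; total 99.3550500
  E ⇒ keep positive

1. -72.312667, -10.756833
2. -0.247222, 0.498028
3. -79.875467, -97.723533
4. 23.950483, 99.355050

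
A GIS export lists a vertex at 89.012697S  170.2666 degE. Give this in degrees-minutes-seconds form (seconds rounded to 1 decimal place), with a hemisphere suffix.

89°00′45.7″ S, 170°15′59.8″ E

Latitude: 0.012697° → 0.76182′; 0.76182 × 60 = 45.709″
Longitude: 0.266600° → 15.99600′; 0.99600 × 60 = 59.760″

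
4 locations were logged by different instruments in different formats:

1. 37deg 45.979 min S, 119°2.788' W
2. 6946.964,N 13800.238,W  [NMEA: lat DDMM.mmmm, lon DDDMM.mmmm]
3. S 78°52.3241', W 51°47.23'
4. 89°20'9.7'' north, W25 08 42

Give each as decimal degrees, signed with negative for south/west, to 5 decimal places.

Point 1:
  φ: 45.979′ = 0.766317°; total 37.766317
  hemisphere S, so the sign is −
  Lon: 119 + 2.788/60 = 119.046467
  hemisphere W, so the sign is −
Point 2:
  Lat: degrees = first 2 digits = 69, minutes = 46.964; 69 + 46.964/60 = 69.782733
  N ⇒ keep positive
  Longitude: degrees = first 3 digits = 138, minutes = 0.238; 138 + 0.238/60 = 138.003967
  W → negative
Point 3:
  Latitude: 52.3241′ = 0.872068°; total 78.872068
  S → negative
  Lon: 51 + 47.23/60 = 51.787167
  hemisphere W, so the sign is −
Point 4:
  Latitude: 20′ + 9.7″ = 20.16167′; 89 + 20.16167/60 = 89.336028
  N → positive
  Lon: 8′ + 42″ = 8.70000′; 25 + 8.70000/60 = 25.145000
  hemisphere W, so the sign is −

1. -37.76632, -119.04647
2. 69.78273, -138.00397
3. -78.87207, -51.78717
4. 89.33603, -25.14500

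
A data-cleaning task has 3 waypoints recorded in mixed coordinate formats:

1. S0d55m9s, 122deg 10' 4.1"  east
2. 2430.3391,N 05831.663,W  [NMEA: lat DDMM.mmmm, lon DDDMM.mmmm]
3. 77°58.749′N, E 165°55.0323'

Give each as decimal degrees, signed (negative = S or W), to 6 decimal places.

Point 1:
  φ: 0 + 55/60 + 9/3600 = 0.9191667
  S ⇒ negate
  λ: 122° + 10/60 + 4.1/3600 = 122 + 0.166667 + 0.001139 = 122.1678056
  E → positive
Point 2:
  Latitude: degrees = first 2 digits = 24, minutes = 30.3391; 24 + 30.3391/60 = 24.5056517
  N → positive
  Longitude: split at 3 digits → 058° and 31.663′; 58 + 31.663/60 = 58.5277167
  W → negative
Point 3:
  Latitude: 58.749′ = 0.979150°; total 77.9791500
  N ⇒ keep positive
  Lon: 165 + 55.0323/60 = 165.9172050
  E ⇒ keep positive

1. -0.919167, 122.167806
2. 24.505652, -58.527717
3. 77.979150, 165.917205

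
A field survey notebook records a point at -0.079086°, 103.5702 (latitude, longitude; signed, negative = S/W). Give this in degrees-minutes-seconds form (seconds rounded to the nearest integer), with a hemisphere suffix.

0°04′45″ S, 103°34′13″ E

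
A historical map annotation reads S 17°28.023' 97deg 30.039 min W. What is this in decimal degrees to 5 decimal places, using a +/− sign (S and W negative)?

-17.46705, -97.50065

Lat: 17 + 28.023/60 = 17.467050
S → negative
λ: 30.039′ = 0.500650°; total 97.500650
hemisphere W, so the sign is −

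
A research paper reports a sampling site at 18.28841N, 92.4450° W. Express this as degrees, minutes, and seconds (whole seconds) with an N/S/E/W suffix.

Lat: 0.288410° → 17.30460′; 0.30460 × 60 = 18.28″
Longitude: 0.445000 × 60 = 26.70000′ → 26′, remainder × 60 = 42.00″

18°17′18″ N, 92°26′42″ W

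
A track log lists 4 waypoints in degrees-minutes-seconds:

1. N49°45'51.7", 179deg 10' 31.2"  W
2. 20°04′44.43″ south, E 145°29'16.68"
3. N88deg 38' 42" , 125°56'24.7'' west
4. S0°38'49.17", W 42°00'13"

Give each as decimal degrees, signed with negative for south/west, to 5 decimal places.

1. 49.76436, -179.17533
2. -20.07901, 145.48797
3. 88.64500, -125.94019
4. -0.64699, -42.00361

Point 1:
  Latitude: 49 + 45/60 + 51.7/3600 = 49.764361
  N → positive
  λ: 10′ + 31.2″ = 10.52000′; 179 + 10.52000/60 = 179.175333
  hemisphere W, so the sign is −
Point 2:
  Lat: 4′ + 44.43″ = 4.74050′; 20 + 4.74050/60 = 20.079008
  hemisphere S, so the sign is −
  Lon: 29′ + 16.68″ = 29.27800′; 145 + 29.27800/60 = 145.487967
  E ⇒ keep positive
Point 3:
  φ: 88° + 38/60 + 42/3600 = 88 + 0.633333 + 0.011667 = 88.645000
  N → positive
  Lon: 56′ + 24.7″ = 56.41167′; 125 + 56.41167/60 = 125.940194
  hemisphere W, so the sign is −
Point 4:
  Lat: 38′ + 49.17″ = 38.81950′; 0 + 38.81950/60 = 0.646992
  S → negative
  Longitude: 42 + 0/60 + 13/3600 = 42.003611
  W → negative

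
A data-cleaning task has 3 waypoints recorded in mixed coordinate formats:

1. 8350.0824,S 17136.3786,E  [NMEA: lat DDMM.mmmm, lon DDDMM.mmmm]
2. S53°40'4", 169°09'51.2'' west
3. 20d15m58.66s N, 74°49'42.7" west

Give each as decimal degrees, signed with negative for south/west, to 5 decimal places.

1. -83.83471, 171.60631
2. -53.66778, -169.16422
3. 20.26629, -74.82853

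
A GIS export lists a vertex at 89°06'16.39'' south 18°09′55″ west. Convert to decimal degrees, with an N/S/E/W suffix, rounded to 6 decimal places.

89.104553° S, 18.165278° W

φ: 89 + 6/60 + 16.39/3600 = 89.1045528
λ: 18° + 9/60 + 55/3600 = 18 + 0.150000 + 0.015278 = 18.1652778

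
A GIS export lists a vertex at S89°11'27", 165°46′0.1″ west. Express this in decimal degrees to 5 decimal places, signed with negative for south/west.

φ: 11′ + 27″ = 11.45000′; 89 + 11.45000/60 = 89.190833
S → negative
Lon: 165 + 46/60 + 0.1/3600 = 165.766694
hemisphere W, so the sign is −

-89.19083, -165.76669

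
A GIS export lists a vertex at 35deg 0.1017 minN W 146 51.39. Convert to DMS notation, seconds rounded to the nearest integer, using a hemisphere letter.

Lat: 0.10170′ → 0′ and 0.10170 × 60 = 6.10″
Longitude: fractional minutes 0.39000 × 60 = 23.40″

35°00′6″ N, 146°51′23″ W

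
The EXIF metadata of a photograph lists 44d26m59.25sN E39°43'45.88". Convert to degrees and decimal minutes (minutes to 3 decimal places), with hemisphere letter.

Latitude: seconds/60 = 0.98750; minutes = 26 + 0.98750 = 26.98750
Longitude: seconds/60 = 0.76467; minutes = 43 + 0.76467 = 43.76467

44° 26.988′ N, 39° 43.765′ E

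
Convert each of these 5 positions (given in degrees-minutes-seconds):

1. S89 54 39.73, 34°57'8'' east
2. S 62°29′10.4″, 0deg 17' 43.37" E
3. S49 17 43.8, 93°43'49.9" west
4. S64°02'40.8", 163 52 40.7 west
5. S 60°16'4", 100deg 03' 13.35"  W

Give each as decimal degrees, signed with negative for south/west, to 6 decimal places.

Point 1:
  Lat: 54′ + 39.73″ = 54.66217′; 89 + 54.66217/60 = 89.9110361
  S ⇒ negate
  Lon: 34 + 57/60 + 8/3600 = 34.9522222
  E ⇒ keep positive
Point 2:
  φ: 29′ + 10.4″ = 29.17333′; 62 + 29.17333/60 = 62.4862222
  hemisphere S, so the sign is −
  Lon: 17′ + 43.37″ = 17.72283′; 0 + 17.72283/60 = 0.2953806
  E → positive
Point 3:
  φ: 49° + 17/60 + 43.8/3600 = 49 + 0.283333 + 0.012167 = 49.2955000
  S ⇒ negate
  λ: 43′ + 49.9″ = 43.83167′; 93 + 43.83167/60 = 93.7305278
  hemisphere W, so the sign is −
Point 4:
  Latitude: 64° + 2/60 + 40.8/3600 = 64 + 0.033333 + 0.011333 = 64.0446667
  S ⇒ negate
  λ: 52′ + 40.7″ = 52.67833′; 163 + 52.67833/60 = 163.8779722
  hemisphere W, so the sign is −
Point 5:
  Lat: 60° + 16/60 + 4/3600 = 60 + 0.266667 + 0.001111 = 60.2677778
  S → negative
  λ: 100° + 3/60 + 13.35/3600 = 100 + 0.050000 + 0.003708 = 100.0537083
  hemisphere W, so the sign is −

1. -89.911036, 34.952222
2. -62.486222, 0.295381
3. -49.295500, -93.730528
4. -64.044667, -163.877972
5. -60.267778, -100.053708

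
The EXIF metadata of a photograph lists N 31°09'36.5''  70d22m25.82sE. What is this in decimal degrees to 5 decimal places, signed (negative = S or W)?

Latitude: 31° + 9/60 + 36.5/3600 = 31 + 0.150000 + 0.010139 = 31.160139
N → positive
λ: 70 + 22/60 + 25.82/3600 = 70.373839
E → positive

31.16014, 70.37384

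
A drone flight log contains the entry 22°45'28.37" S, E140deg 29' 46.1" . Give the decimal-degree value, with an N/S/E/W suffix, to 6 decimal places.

Lat: 22 + 45/60 + 28.37/3600 = 22.7578806
Longitude: 29′ + 46.1″ = 29.76833′; 140 + 29.76833/60 = 140.4961389

22.757881° S, 140.496139° E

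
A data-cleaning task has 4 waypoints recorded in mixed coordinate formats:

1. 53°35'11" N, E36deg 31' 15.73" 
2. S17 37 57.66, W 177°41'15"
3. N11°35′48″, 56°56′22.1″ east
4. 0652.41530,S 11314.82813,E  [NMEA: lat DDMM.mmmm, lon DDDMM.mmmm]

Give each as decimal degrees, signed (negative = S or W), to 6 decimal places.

Point 1:
  φ: 53 + 35/60 + 11/3600 = 53.5863889
  N → positive
  Longitude: 36° + 31/60 + 15.73/3600 = 36 + 0.516667 + 0.004369 = 36.5210361
  E ⇒ keep positive
Point 2:
  φ: 17 + 37/60 + 57.66/3600 = 17.6326833
  S ⇒ negate
  Lon: 41′ + 15″ = 41.25000′; 177 + 41.25000/60 = 177.6875000
  W → negative
Point 3:
  φ: 35′ + 48″ = 35.80000′; 11 + 35.80000/60 = 11.5966667
  N → positive
  Lon: 56° + 56/60 + 22.1/3600 = 56 + 0.933333 + 0.006139 = 56.9394722
  E → positive
Point 4:
  Latitude: split at 2 digits → 06° and 52.4153′; 6 + 52.4153/60 = 6.8735883
  S ⇒ negate
  Longitude: degrees = first 3 digits = 113, minutes = 14.82813; 113 + 14.82813/60 = 113.2471355
  E → positive

1. 53.586389, 36.521036
2. -17.632683, -177.687500
3. 11.596667, 56.939472
4. -6.873588, 113.247136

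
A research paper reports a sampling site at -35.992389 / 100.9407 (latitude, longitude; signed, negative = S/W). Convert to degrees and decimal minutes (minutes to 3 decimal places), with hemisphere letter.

Latitude is negative → S; |value| = 35.992389
φ: fractional part 0.992389 → 59.54334 minutes
Longitude: fractional part 0.940700 → 56.44200 minutes

35° 59.543′ S, 100° 56.442′ E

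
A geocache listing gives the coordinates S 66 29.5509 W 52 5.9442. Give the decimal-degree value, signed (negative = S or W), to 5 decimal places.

Latitude: 29.5509′ = 0.492515°; total 66.492515
hemisphere S, so the sign is −
Longitude: 5.9442′ = 0.099070°; total 52.099070
W → negative

-66.49252, -52.09907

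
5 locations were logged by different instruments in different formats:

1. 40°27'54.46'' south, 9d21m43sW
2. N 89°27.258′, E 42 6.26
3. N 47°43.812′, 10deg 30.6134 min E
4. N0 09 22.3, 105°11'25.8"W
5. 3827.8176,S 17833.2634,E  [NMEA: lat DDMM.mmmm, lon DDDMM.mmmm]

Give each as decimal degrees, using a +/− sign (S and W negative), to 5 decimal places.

Point 1:
  Latitude: 27′ + 54.46″ = 27.90767′; 40 + 27.90767/60 = 40.465128
  hemisphere S, so the sign is −
  Longitude: 9° + 21/60 + 43/3600 = 9 + 0.350000 + 0.011944 = 9.361944
  W → negative
Point 2:
  φ: 27.258′ = 0.454300°; total 89.454300
  N → positive
  Longitude: 6.26′ = 0.104333°; total 42.104333
  E → positive
Point 3:
  φ: 47 + 43.812/60 = 47.730200
  N ⇒ keep positive
  Longitude: 10 + 30.6134/60 = 10.510223
  E ⇒ keep positive
Point 4:
  Lat: 0 + 9/60 + 22.3/3600 = 0.156194
  N ⇒ keep positive
  Lon: 105° + 11/60 + 25.8/3600 = 105 + 0.183333 + 0.007167 = 105.190500
  W → negative
Point 5:
  Latitude: split at 2 digits → 38° and 27.8176′; 38 + 27.8176/60 = 38.463627
  S ⇒ negate
  λ: degrees = first 3 digits = 178, minutes = 33.2634; 178 + 33.2634/60 = 178.554390
  E → positive

1. -40.46513, -9.36194
2. 89.45430, 42.10433
3. 47.73020, 10.51022
4. 0.15619, -105.19050
5. -38.46363, 178.55439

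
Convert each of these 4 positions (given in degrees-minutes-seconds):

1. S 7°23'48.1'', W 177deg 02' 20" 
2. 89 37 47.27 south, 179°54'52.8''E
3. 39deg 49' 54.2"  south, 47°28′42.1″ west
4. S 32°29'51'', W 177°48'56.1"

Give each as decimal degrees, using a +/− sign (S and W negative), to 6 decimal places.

Point 1:
  φ: 7° + 23/60 + 48.1/3600 = 7 + 0.383333 + 0.013361 = 7.3966944
  hemisphere S, so the sign is −
  Longitude: 2′ + 20″ = 2.33333′; 177 + 2.33333/60 = 177.0388889
  W ⇒ negate
Point 2:
  Lat: 89 + 37/60 + 47.27/3600 = 89.6297972
  hemisphere S, so the sign is −
  λ: 179° + 54/60 + 52.8/3600 = 179 + 0.900000 + 0.014667 = 179.9146667
  E → positive
Point 3:
  Latitude: 49′ + 54.2″ = 49.90333′; 39 + 49.90333/60 = 39.8317222
  S ⇒ negate
  Longitude: 47° + 28/60 + 42.1/3600 = 47 + 0.466667 + 0.011694 = 47.4783611
  W → negative
Point 4:
  φ: 32 + 29/60 + 51/3600 = 32.4975000
  S → negative
  Longitude: 177 + 48/60 + 56.1/3600 = 177.8155833
  W → negative

1. -7.396694, -177.038889
2. -89.629797, 179.914667
3. -39.831722, -47.478361
4. -32.497500, -177.815583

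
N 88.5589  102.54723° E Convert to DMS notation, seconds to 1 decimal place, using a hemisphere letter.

Latitude: whole degrees 88; 33.53400′ → 33′ and 32.040″
λ: whole degrees 102; 32.83380′ → 32′ and 50.028″

88°33′32.0″ N, 102°32′50.0″ E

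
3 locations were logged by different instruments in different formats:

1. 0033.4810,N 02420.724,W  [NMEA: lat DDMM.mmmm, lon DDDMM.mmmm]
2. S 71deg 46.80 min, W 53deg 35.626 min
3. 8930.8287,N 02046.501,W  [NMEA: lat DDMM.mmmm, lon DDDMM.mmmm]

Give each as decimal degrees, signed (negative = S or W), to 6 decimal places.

1. 0.558017, -24.345400
2. -71.780000, -53.593767
3. 89.513812, -20.775017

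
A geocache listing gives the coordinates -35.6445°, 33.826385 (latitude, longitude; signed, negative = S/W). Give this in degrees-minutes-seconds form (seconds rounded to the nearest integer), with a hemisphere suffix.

Latitude is negative → S; |value| = 35.644500
Latitude: 0.644500° → 38.67000′; 0.67000 × 60 = 40.20″
Longitude: 0.826385° → 49.58310′; 0.58310 × 60 = 34.99″

35°38′40″ S, 33°49′35″ E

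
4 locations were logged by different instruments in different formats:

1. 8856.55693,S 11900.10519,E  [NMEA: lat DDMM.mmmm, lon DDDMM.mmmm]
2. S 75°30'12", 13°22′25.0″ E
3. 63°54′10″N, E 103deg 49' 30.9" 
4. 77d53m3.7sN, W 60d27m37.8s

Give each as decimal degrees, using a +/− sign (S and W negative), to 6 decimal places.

1. -88.942616, 119.001753
2. -75.503333, 13.373611
3. 63.902778, 103.825250
4. 77.884361, -60.460500

Point 1:
  Lat: degrees = first 2 digits = 88, minutes = 56.55693; 88 + 56.55693/60 = 88.9426155
  S → negative
  Longitude: split at 3 digits → 119° and 0.10519′; 119 + 0.10519/60 = 119.0017532
  E ⇒ keep positive
Point 2:
  Lat: 75 + 30/60 + 12/3600 = 75.5033333
  S → negative
  Lon: 22′ + 25″ = 22.41667′; 13 + 22.41667/60 = 13.3736111
  E ⇒ keep positive
Point 3:
  Latitude: 54′ + 10″ = 54.16667′; 63 + 54.16667/60 = 63.9027778
  N ⇒ keep positive
  Lon: 103° + 49/60 + 30.9/3600 = 103 + 0.816667 + 0.008583 = 103.8252500
  E ⇒ keep positive
Point 4:
  φ: 77° + 53/60 + 3.7/3600 = 77 + 0.883333 + 0.001028 = 77.8843611
  N ⇒ keep positive
  Longitude: 27′ + 37.8″ = 27.63000′; 60 + 27.63000/60 = 60.4605000
  hemisphere W, so the sign is −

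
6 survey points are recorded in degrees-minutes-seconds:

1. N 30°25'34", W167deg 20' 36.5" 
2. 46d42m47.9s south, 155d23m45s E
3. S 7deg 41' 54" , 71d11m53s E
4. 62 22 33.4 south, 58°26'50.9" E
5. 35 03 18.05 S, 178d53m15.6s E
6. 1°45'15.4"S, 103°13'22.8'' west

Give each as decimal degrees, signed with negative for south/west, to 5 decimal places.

Point 1:
  Lat: 25′ + 34″ = 25.56667′; 30 + 25.56667/60 = 30.426111
  N ⇒ keep positive
  λ: 167 + 20/60 + 36.5/3600 = 167.343472
  W → negative
Point 2:
  Latitude: 46° + 42/60 + 47.9/3600 = 46 + 0.700000 + 0.013306 = 46.713306
  hemisphere S, so the sign is −
  λ: 23′ + 45″ = 23.75000′; 155 + 23.75000/60 = 155.395833
  E → positive
Point 3:
  Lat: 41′ + 54″ = 41.90000′; 7 + 41.90000/60 = 7.698333
  S → negative
  Lon: 71 + 11/60 + 53/3600 = 71.198056
  E → positive
Point 4:
  Latitude: 62° + 22/60 + 33.4/3600 = 62 + 0.366667 + 0.009278 = 62.375944
  S ⇒ negate
  λ: 58 + 26/60 + 50.9/3600 = 58.447472
  E ⇒ keep positive
Point 5:
  Lat: 35 + 3/60 + 18.05/3600 = 35.055014
  hemisphere S, so the sign is −
  λ: 178° + 53/60 + 15.6/3600 = 178 + 0.883333 + 0.004333 = 178.887667
  E ⇒ keep positive
Point 6:
  φ: 45′ + 15.4″ = 45.25667′; 1 + 45.25667/60 = 1.754278
  hemisphere S, so the sign is −
  Longitude: 13′ + 22.8″ = 13.38000′; 103 + 13.38000/60 = 103.223000
  hemisphere W, so the sign is −

1. 30.42611, -167.34347
2. -46.71331, 155.39583
3. -7.69833, 71.19806
4. -62.37594, 58.44747
5. -35.05501, 178.88767
6. -1.75428, -103.22300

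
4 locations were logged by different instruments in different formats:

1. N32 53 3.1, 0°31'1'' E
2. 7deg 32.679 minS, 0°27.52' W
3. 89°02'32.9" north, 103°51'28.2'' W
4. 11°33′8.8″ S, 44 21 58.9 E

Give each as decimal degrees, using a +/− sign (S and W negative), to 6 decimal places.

1. 32.884194, 0.516944
2. -7.544650, -0.458667
3. 89.042472, -103.857833
4. -11.552444, 44.366361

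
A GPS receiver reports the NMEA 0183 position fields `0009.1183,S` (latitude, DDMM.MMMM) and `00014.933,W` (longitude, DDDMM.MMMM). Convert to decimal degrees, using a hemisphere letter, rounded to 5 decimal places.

0.15197° S, 0.24888° W

Latitude: split at 2 digits → 00° and 9.1183′; 0 + 9.1183/60 = 0.151972
λ: split at 3 digits → 000° and 14.933′; 0 + 14.933/60 = 0.248883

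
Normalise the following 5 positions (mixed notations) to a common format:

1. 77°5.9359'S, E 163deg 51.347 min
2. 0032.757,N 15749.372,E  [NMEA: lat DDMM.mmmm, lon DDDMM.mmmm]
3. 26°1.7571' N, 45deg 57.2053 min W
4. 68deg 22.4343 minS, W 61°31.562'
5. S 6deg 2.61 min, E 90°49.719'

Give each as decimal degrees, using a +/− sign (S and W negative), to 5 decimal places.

1. -77.09893, 163.85578
2. 0.54595, 157.82287
3. 26.02929, -45.95342
4. -68.37391, -61.52603
5. -6.04350, 90.82865

Point 1:
  Latitude: 5.9359′ = 0.098932°; total 77.098932
  S → negative
  Longitude: 51.347′ = 0.855783°; total 163.855783
  E → positive
Point 2:
  Latitude: split at 2 digits → 00° and 32.757′; 0 + 32.757/60 = 0.545950
  N → positive
  Longitude: degrees = first 3 digits = 157, minutes = 49.372; 157 + 49.372/60 = 157.822867
  E → positive
Point 3:
  Latitude: 1.7571′ = 0.029285°; total 26.029285
  N ⇒ keep positive
  λ: 57.2053′ = 0.953422°; total 45.953422
  W ⇒ negate
Point 4:
  Latitude: 22.4343′ = 0.373905°; total 68.373905
  S ⇒ negate
  λ: 31.562′ = 0.526033°; total 61.526033
  W ⇒ negate
Point 5:
  φ: 6 + 2.61/60 = 6.043500
  S → negative
  Lon: 49.719′ = 0.828650°; total 90.828650
  E → positive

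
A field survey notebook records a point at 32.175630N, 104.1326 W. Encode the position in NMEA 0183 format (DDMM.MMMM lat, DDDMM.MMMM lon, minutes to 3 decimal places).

Latitude: 32° + 0.175630 × 60 = 32° 10.53780′
Lon: minutes = (104.132600 − 104) × 60 = 7.95600

3210.538,N / 10407.956,W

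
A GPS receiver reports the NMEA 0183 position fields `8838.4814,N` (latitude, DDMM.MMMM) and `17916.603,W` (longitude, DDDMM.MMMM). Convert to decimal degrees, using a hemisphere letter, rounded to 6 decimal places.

88.641357° N, 179.276717° W

Lat: split at 2 digits → 88° and 38.4814′; 88 + 38.4814/60 = 88.6413567
Lon: split at 3 digits → 179° and 16.603′; 179 + 16.603/60 = 179.2767167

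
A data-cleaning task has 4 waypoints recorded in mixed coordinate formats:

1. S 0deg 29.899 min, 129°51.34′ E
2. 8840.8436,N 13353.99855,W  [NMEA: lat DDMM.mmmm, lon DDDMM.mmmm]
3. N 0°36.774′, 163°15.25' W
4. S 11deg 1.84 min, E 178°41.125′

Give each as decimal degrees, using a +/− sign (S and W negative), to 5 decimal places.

1. -0.49832, 129.85567
2. 88.68073, -133.89998
3. 0.61290, -163.25417
4. -11.03067, 178.68542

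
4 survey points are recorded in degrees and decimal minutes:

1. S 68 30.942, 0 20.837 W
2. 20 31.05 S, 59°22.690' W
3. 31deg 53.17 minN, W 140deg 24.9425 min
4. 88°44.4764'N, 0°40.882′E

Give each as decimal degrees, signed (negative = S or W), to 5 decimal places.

Point 1:
  Lat: 30.942′ = 0.515700°; total 68.515700
  hemisphere S, so the sign is −
  λ: 20.837′ = 0.347283°; total 0.347283
  W ⇒ negate
Point 2:
  φ: 20 + 31.05/60 = 20.517500
  S → negative
  Longitude: 22.69′ = 0.378167°; total 59.378167
  W ⇒ negate
Point 3:
  φ: 53.17′ = 0.886167°; total 31.886167
  N ⇒ keep positive
  Longitude: 24.9425′ = 0.415708°; total 140.415708
  W ⇒ negate
Point 4:
  φ: 88 + 44.4764/60 = 88.741273
  N ⇒ keep positive
  Longitude: 0 + 40.882/60 = 0.681367
  E ⇒ keep positive

1. -68.51570, -0.34728
2. -20.51750, -59.37817
3. 31.88617, -140.41571
4. 88.74127, 0.68137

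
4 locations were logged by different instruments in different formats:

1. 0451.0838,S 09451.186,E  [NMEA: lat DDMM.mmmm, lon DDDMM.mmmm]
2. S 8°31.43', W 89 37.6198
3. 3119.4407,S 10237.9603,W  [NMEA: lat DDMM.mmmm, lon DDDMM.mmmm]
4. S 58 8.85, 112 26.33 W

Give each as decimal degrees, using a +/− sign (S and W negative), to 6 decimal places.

1. -4.851397, 94.853100
2. -8.523833, -89.626997
3. -31.324012, -102.632672
4. -58.147500, -112.438833

Point 1:
  Lat: split at 2 digits → 04° and 51.0838′; 4 + 51.0838/60 = 4.8513967
  S → negative
  Longitude: degrees = first 3 digits = 94, minutes = 51.186; 94 + 51.186/60 = 94.8531000
  E → positive
Point 2:
  φ: 31.43′ = 0.523833°; total 8.5238333
  S ⇒ negate
  λ: 89 + 37.6198/60 = 89.6269967
  hemisphere W, so the sign is −
Point 3:
  Latitude: degrees = first 2 digits = 31, minutes = 19.4407; 31 + 19.4407/60 = 31.3240117
  hemisphere S, so the sign is −
  Lon: split at 3 digits → 102° and 37.9603′; 102 + 37.9603/60 = 102.6326717
  W → negative
Point 4:
  Lat: 8.85′ = 0.147500°; total 58.1475000
  S ⇒ negate
  Longitude: 112 + 26.33/60 = 112.4388333
  W → negative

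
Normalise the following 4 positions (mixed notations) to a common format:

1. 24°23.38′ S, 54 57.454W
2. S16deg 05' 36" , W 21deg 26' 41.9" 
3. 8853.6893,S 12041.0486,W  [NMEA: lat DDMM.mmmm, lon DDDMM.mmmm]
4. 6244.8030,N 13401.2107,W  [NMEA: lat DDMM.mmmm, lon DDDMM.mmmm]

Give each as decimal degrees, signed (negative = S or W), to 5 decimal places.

1. -24.38967, -54.95757
2. -16.09333, -21.44497
3. -88.89482, -120.68414
4. 62.74672, -134.02018

Point 1:
  Lat: 23.38′ = 0.389667°; total 24.389667
  S ⇒ negate
  λ: 54 + 57.454/60 = 54.957567
  W ⇒ negate
Point 2:
  Lat: 16° + 5/60 + 36/3600 = 16 + 0.083333 + 0.010000 = 16.093333
  S ⇒ negate
  Longitude: 21 + 26/60 + 41.9/3600 = 21.444972
  W ⇒ negate
Point 3:
  φ: split at 2 digits → 88° and 53.6893′; 88 + 53.6893/60 = 88.894822
  S ⇒ negate
  Longitude: degrees = first 3 digits = 120, minutes = 41.0486; 120 + 41.0486/60 = 120.684143
  W ⇒ negate
Point 4:
  Latitude: split at 2 digits → 62° and 44.803′; 62 + 44.803/60 = 62.746717
  N → positive
  λ: degrees = first 3 digits = 134, minutes = 1.2107; 134 + 1.2107/60 = 134.020178
  W → negative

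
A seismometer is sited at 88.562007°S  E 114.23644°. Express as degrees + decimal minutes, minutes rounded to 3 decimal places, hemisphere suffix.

88° 33.720′ S, 114° 14.186′ E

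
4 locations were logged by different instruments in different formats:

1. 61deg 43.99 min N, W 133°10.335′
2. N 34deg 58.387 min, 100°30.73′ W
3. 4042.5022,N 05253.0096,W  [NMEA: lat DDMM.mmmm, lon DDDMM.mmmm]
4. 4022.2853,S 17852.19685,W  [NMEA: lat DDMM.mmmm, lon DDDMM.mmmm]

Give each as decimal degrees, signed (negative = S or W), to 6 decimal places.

1. 61.733167, -133.172250
2. 34.973117, -100.512167
3. 40.708370, -52.883493
4. -40.371422, -178.869948

Point 1:
  Lat: 61 + 43.99/60 = 61.7331667
  N → positive
  Lon: 133 + 10.335/60 = 133.1722500
  hemisphere W, so the sign is −
Point 2:
  Latitude: 58.387′ = 0.973117°; total 34.9731167
  N ⇒ keep positive
  Lon: 30.73′ = 0.512167°; total 100.5121667
  W ⇒ negate
Point 3:
  φ: split at 2 digits → 40° and 42.5022′; 40 + 42.5022/60 = 40.7083700
  N ⇒ keep positive
  Lon: degrees = first 3 digits = 52, minutes = 53.0096; 52 + 53.0096/60 = 52.8834933
  hemisphere W, so the sign is −
Point 4:
  Lat: degrees = first 2 digits = 40, minutes = 22.2853; 40 + 22.2853/60 = 40.3714217
  hemisphere S, so the sign is −
  λ: degrees = first 3 digits = 178, minutes = 52.19685; 178 + 52.19685/60 = 178.8699475
  hemisphere W, so the sign is −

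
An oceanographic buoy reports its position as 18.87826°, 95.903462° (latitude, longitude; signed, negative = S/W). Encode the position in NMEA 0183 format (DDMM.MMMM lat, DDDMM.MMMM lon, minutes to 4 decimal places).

Lat: 18° + 0.878260 × 60 = 18° 52.695600′
Longitude: 95° + 0.903462 × 60 = 95° 54.207720′

1852.6956,N / 09554.2077,E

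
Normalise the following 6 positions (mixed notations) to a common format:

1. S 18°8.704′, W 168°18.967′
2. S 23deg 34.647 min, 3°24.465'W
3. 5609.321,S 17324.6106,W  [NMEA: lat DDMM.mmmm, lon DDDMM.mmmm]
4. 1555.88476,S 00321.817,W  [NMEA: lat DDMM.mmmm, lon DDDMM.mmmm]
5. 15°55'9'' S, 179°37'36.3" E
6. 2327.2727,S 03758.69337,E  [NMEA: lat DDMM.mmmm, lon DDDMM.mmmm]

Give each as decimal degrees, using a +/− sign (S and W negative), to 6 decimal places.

Point 1:
  Lat: 18 + 8.704/60 = 18.1450667
  hemisphere S, so the sign is −
  Lon: 168 + 18.967/60 = 168.3161167
  W ⇒ negate
Point 2:
  φ: 23 + 34.647/60 = 23.5774500
  hemisphere S, so the sign is −
  Longitude: 24.465′ = 0.407750°; total 3.4077500
  W → negative
Point 3:
  φ: split at 2 digits → 56° and 9.321′; 56 + 9.321/60 = 56.1553500
  S → negative
  Lon: degrees = first 3 digits = 173, minutes = 24.6106; 173 + 24.6106/60 = 173.4101767
  hemisphere W, so the sign is −
Point 4:
  Lat: degrees = first 2 digits = 15, minutes = 55.88476; 15 + 55.88476/60 = 15.9314127
  hemisphere S, so the sign is −
  Longitude: degrees = first 3 digits = 3, minutes = 21.817; 3 + 21.817/60 = 3.3636167
  W → negative
Point 5:
  φ: 15° + 55/60 + 9/3600 = 15 + 0.916667 + 0.002500 = 15.9191667
  hemisphere S, so the sign is −
  Longitude: 37′ + 36.3″ = 37.60500′; 179 + 37.60500/60 = 179.6267500
  E → positive
Point 6:
  φ: split at 2 digits → 23° and 27.2727′; 23 + 27.2727/60 = 23.4545450
  S ⇒ negate
  Lon: split at 3 digits → 037° and 58.69337′; 37 + 58.69337/60 = 37.9782228
  E ⇒ keep positive

1. -18.145067, -168.316117
2. -23.577450, -3.407750
3. -56.155350, -173.410177
4. -15.931413, -3.363617
5. -15.919167, 179.626750
6. -23.454545, 37.978223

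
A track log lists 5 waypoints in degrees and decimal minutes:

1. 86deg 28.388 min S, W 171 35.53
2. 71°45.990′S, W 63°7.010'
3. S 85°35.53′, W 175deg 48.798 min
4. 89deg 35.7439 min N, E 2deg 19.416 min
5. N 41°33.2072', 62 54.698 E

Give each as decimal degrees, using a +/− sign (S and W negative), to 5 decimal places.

1. -86.47313, -171.59217
2. -71.76650, -63.11683
3. -85.59217, -175.81330
4. 89.59573, 2.32360
5. 41.55345, 62.91163

Point 1:
  Lat: 28.388′ = 0.473133°; total 86.473133
  S ⇒ negate
  λ: 171 + 35.53/60 = 171.592167
  W → negative
Point 2:
  Latitude: 71 + 45.99/60 = 71.766500
  hemisphere S, so the sign is −
  λ: 63 + 7.01/60 = 63.116833
  W ⇒ negate
Point 3:
  Latitude: 85 + 35.53/60 = 85.592167
  S ⇒ negate
  Longitude: 48.798′ = 0.813300°; total 175.813300
  W → negative
Point 4:
  φ: 89 + 35.7439/60 = 89.595732
  N → positive
  Longitude: 19.416′ = 0.323600°; total 2.323600
  E ⇒ keep positive
Point 5:
  Latitude: 33.2072′ = 0.553453°; total 41.553453
  N → positive
  λ: 54.698′ = 0.911633°; total 62.911633
  E ⇒ keep positive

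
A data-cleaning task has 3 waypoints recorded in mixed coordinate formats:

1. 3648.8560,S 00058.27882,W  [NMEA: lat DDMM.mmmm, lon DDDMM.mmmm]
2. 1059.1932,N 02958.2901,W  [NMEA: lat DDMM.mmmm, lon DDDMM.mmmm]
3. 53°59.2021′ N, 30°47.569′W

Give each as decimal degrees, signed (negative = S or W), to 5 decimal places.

1. -36.81427, -0.97131
2. 10.98655, -29.97150
3. 53.98670, -30.79282

Point 1:
  Latitude: split at 2 digits → 36° and 48.856′; 36 + 48.856/60 = 36.814267
  S → negative
  Lon: split at 3 digits → 000° and 58.27882′; 0 + 58.27882/60 = 0.971314
  hemisphere W, so the sign is −
Point 2:
  Latitude: split at 2 digits → 10° and 59.1932′; 10 + 59.1932/60 = 10.986553
  N ⇒ keep positive
  Lon: degrees = first 3 digits = 29, minutes = 58.2901; 29 + 58.2901/60 = 29.971502
  hemisphere W, so the sign is −
Point 3:
  φ: 53 + 59.2021/60 = 53.986702
  N ⇒ keep positive
  Lon: 30 + 47.569/60 = 30.792817
  W ⇒ negate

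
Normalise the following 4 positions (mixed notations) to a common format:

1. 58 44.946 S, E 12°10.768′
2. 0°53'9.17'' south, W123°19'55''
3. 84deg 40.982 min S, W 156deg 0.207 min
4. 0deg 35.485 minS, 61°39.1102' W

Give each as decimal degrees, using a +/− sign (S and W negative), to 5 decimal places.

Point 1:
  Lat: 44.946′ = 0.749100°; total 58.749100
  S → negative
  Lon: 10.768′ = 0.179467°; total 12.179467
  E ⇒ keep positive
Point 2:
  Latitude: 0° + 53/60 + 9.17/3600 = 0 + 0.883333 + 0.002547 = 0.885881
  S ⇒ negate
  Longitude: 123° + 19/60 + 55/3600 = 123 + 0.316667 + 0.015278 = 123.331944
  hemisphere W, so the sign is −
Point 3:
  φ: 84 + 40.982/60 = 84.683033
  S → negative
  Lon: 156 + 0.207/60 = 156.003450
  hemisphere W, so the sign is −
Point 4:
  Lat: 35.485′ = 0.591417°; total 0.591417
  S ⇒ negate
  Longitude: 39.1102′ = 0.651837°; total 61.651837
  hemisphere W, so the sign is −

1. -58.74910, 12.17947
2. -0.88588, -123.33194
3. -84.68303, -156.00345
4. -0.59142, -61.65184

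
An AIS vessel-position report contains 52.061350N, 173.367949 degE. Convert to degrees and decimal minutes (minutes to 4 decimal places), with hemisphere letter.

Lat: fractional part 0.061350 → 3.681000 minutes
Longitude: fractional part 0.367949 → 22.076940 minutes

52° 3.6810′ N, 173° 22.0769′ E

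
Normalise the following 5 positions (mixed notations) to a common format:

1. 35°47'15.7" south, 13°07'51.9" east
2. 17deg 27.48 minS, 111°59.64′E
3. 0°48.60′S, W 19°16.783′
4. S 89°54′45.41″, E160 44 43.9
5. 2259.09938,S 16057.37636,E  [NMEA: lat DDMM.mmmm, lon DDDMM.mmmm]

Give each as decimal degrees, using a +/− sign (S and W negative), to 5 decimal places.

Point 1:
  φ: 35 + 47/60 + 15.7/3600 = 35.787694
  hemisphere S, so the sign is −
  λ: 13 + 7/60 + 51.9/3600 = 13.131083
  E → positive
Point 2:
  Lat: 27.48′ = 0.458000°; total 17.458000
  hemisphere S, so the sign is −
  Longitude: 59.64′ = 0.994000°; total 111.994000
  E → positive
Point 3:
  Lat: 0 + 48.6/60 = 0.810000
  S → negative
  λ: 19 + 16.783/60 = 19.279717
  W ⇒ negate
Point 4:
  φ: 89 + 54/60 + 45.41/3600 = 89.912614
  S → negative
  λ: 160° + 44/60 + 43.9/3600 = 160 + 0.733333 + 0.012194 = 160.745528
  E ⇒ keep positive
Point 5:
  φ: degrees = first 2 digits = 22, minutes = 59.09938; 22 + 59.09938/60 = 22.984990
  hemisphere S, so the sign is −
  λ: degrees = first 3 digits = 160, minutes = 57.37636; 160 + 57.37636/60 = 160.956273
  E ⇒ keep positive

1. -35.78769, 13.13108
2. -17.45800, 111.99400
3. -0.81000, -19.27972
4. -89.91261, 160.74553
5. -22.98499, 160.95627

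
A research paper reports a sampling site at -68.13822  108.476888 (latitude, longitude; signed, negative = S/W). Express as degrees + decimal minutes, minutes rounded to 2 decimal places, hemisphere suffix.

Latitude is negative → S; |value| = 68.138220
Latitude: minutes = (68.138220 − 68) × 60 = 8.2932
Lon: minutes = (108.476888 − 108) × 60 = 28.6133

68° 8.29′ S, 108° 28.61′ E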